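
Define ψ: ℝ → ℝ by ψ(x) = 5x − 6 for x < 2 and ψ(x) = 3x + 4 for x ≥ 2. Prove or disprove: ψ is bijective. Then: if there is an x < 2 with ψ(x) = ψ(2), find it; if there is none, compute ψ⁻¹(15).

Both pieces are strictly increasing (slopes 5 and 3), so each is injective on its own interval.
The left piece maps (−∞, 2) onto (−∞, 4); the right piece maps [2, ∞) onto [10, ∞).
The images leave a gap (4 has no preimage), so ψ is not surjective, hence not bijective.
Because the two images are disjoint, no x < 2 has ψ(x) = ψ(2), so we compute ψ⁻¹(15): 15 lies in [10, ∞), so solve 3x + 4 = 15: x = (15 − 4)/3 = 11/3.

11/3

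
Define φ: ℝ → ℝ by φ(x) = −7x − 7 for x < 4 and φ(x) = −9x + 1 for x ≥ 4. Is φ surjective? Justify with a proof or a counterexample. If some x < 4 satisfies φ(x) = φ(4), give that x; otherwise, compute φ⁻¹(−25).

18/7

Both pieces are strictly decreasing (slopes −7 and −9), so each is injective on its own interval.
The left piece maps (−∞, 4) onto (−35, ∞); the right piece maps [4, ∞) onto (−∞, −35].
These images together cover ℝ, so φ is surjective.
Because the two images are disjoint, no x < 4 has φ(x) = φ(4), so we compute φ⁻¹(−25): −25 lies in (−35, ∞), so solve −7x − 7 = −25: x = (−25 + 7)/(−7) = 18/7.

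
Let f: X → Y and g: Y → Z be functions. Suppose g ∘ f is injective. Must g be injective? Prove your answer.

not injective

No. Take X = {1, 2, 3}, Y = {1, 2, 3, 4, 5, 6}, Z = {1, 2, 3, 4, 5, 6}, f(a) = a for each a ∈ X, and g(b) = 5 if b ∈ {5, 6} else g(b) = b.
Then g ∘ f = f is injective (X ⊂ Y and f is the inclusion), but g(5) = g(6) = 5 with 5 ≠ 6, so g is not injective.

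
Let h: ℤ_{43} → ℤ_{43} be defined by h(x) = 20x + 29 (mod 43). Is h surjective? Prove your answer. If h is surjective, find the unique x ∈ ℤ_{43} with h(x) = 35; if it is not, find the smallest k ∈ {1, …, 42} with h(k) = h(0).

Since gcd(20, 43) = 1, 20 is invertible modulo 43. Euclid's algorithm: 43 = 2·20 + 3, 20 = 6·3 + 2, 3 = 1·2 + 1; back-substituting gives 1 = 28·20 − 13·43, so 20⁻¹ ≡ 28 (mod 43).
For any y ∈ ℤ_{43}, x = 28(y − 29) mod 43 satisfies h(x) = 20·28(y − 29) + 29 ≡ y (since 20·28 ≡ 1 mod 43). So every y has a preimage.
Thus h is surjective.
Since h is surjective, we find h⁻¹(35): we need 20x ≡ 35 − 29 ≡ 6 (mod 43). Using 20⁻¹ = 28: x ≡ 28·6 = 168 = 3·43 + 39, so x = 39.
Check: h(39) = 20·39 + 29 = 809 = 18·43 + 35 ≡ 35 (mod 43).

39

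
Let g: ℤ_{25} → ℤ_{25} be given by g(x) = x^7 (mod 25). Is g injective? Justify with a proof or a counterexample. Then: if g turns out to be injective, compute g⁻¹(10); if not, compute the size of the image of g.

21

g(0) = 0^7 = 0.
g(5): Repeated squaring mod 25: 5^1 ≡ 5, 5^2 ≡ 5² = 25 ≡ 0, 5^4 ≡ 0² = 0. Since 7 = 4 + 2 + 1, 5^7 ≡ 0·0·5: 0·0 = 0, then 0·5 = 0. So 5^7 ≡ 0 (mod 25).
So g(0) = g(5) = 0 while 0 ≠ 5, thus g is not injective.
Since g is not injective, we determine |image(g)|. Computing x^7 mod 25 for each x (by repeated squaring, reducing mod 25 at every step), the values g(0), g(1), …, g(24) are: 0, 1, 3, 12, 9, 0, 11, 18, 2, 19, 0, 21, 8, 17, 4, 0, 6, 23, 7, 14, 0, 16, 13, 22, 24.
The distinct values are {0, 1, 2, 3, 4, 6, 7, 8, 9, 11, 12, 13, 14, 16, 17, 18, 19, 21, 22, 23, 24}; there are 21 of them.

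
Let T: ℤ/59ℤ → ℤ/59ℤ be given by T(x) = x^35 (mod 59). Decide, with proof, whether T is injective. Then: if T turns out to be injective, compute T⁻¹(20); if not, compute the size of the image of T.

17

Since 59 is prime, the nonzero elements of ℤ/59ℤ form a cyclic group of order 58.
As gcd(35, 58) = 1, raising to the 35th power is a bijection on this group: if u^35 ≡ v^35 then (uv^{−1})^35 = 1, and the only element of order dividing gcd(35, 58) = 1 is 1, so u = v.
With T(0) = 0 this makes T injective on all of ℤ/59ℤ, hence bijective (finite equal-size domain and codomain). In particular T is injective.
Since T is injective, we find the preimage of 20. The inverse of x ↦ x^35 on (ℤ/59ℤ)^× is x ↦ x^5, because 35·5 = 175 = 3·58 + 1 ≡ 1 (mod 58) and x^{58} = 1 for x ≠ 0 (Fermat). So T⁻¹(20) = 20^5 mod 59.
Repeated squaring mod 59: 20^1 ≡ 20, 20^2 ≡ 20² = 400 ≡ 46, 20^4 ≡ 46² = 2116 ≡ 51. Since 5 = 4 + 1, 20^5 ≡ 51·20: 51·20 = 1020 ≡ 17. So 20^5 ≡ 17 (mod 59).
Hence T⁻¹(20) = 17.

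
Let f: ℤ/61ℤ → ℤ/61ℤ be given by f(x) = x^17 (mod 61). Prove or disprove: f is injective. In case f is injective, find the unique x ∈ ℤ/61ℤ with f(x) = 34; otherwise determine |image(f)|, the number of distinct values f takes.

20

Since 61 is prime, the nonzero elements of ℤ/61ℤ form a cyclic group of order 60.
As gcd(17, 60) = 1, raising to the 17th power is a bijection on this group: if s^17 ≡ t^17 then (st^{−1})^17 = 1, and the only element of order dividing gcd(17, 60) = 1 is 1, so s = t.
With f(0) = 0 this makes f injective on all of ℤ/61ℤ, hence bijective (finite equal-size domain and codomain). In particular f is injective.
Since f is injective, we find the preimage of 34. The inverse of x ↦ x^17 on (ℤ/61ℤ)^× is x ↦ x^53, because 17·53 = 901 = 15·60 + 1 ≡ 1 (mod 60) and x^{60} = 1 for x ≠ 0 (Fermat). So f⁻¹(34) = 34^53 mod 61.
Repeated squaring mod 61: 34^1 ≡ 34, 34^2 ≡ 34² = 1156 ≡ 58, 34^4 ≡ 58² = 3364 ≡ 9, 34^8 ≡ 9² = 81 ≡ 20, 34^16 ≡ 20² = 400 ≡ 34, 34^32 ≡ 34² = 1156 ≡ 58. Since 53 = 32 + 16 + 4 + 1, 34^53 ≡ 58·34·9·34: 58·34 = 1972 ≡ 20, then 20·9 = 180 ≡ 58, then 58·34 = 1972 ≡ 20. So 34^53 ≡ 20 (mod 61).
Hence f⁻¹(34) = 20.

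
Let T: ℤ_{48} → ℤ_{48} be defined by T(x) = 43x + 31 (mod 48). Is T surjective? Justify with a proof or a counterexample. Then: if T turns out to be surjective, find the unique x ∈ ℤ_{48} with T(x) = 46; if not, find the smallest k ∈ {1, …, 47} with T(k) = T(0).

By definition, surjectivity means every element of the codomain has a preimage under T.
Since gcd(43, 48) = 1, 43 is invertible modulo 48. Euclid's algorithm: 48 = 1·43 + 5, 43 = 8·5 + 3, 5 = 1·3 + 2, 3 = 1·2 + 1; back-substituting gives 1 = 19·43 − 17·48, so 43⁻¹ ≡ 19 (mod 48).
Then y ↦ 19(y − 31) is a two-sided inverse to T, so every y ∈ ℤ_{48} has a preimage.
Therefore T is surjective.
Since T is surjective, we compute T⁻¹(46): solve 43x + 31 ≡ 46 (mod 48), i.e. 43x ≡ 15 (mod 48).
Multiplying by 43⁻¹ = 19 gives x ≡ 19·15 = 285 = 5·48 + 45 ≡ 45 (mod 48).
Check: T(45) = 43·45 + 31 = 1966 = 40·48 + 46 ≡ 46 (mod 48).

45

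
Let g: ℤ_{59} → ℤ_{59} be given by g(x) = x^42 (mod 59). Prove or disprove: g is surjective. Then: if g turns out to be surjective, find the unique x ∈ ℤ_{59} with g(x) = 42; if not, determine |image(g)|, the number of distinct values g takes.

30

g(29): Repeated squaring mod 59: 29^1 ≡ 29, 29^2 ≡ 29² = 841 ≡ 15, 29^4 ≡ 15² = 225 ≡ 48, 29^8 ≡ 48² = 2304 ≡ 3, 29^16 ≡ 3² = 9, 29^32 ≡ 9² = 81 ≡ 22. Since 42 = 32 + 8 + 2, 29^42 ≡ 22·3·15: 22·3 = 66 ≡ 7, then 7·15 = 105 ≡ 46. So 29^42 ≡ 46 (mod 59).
g(30): Repeated squaring mod 59: 30^1 ≡ 30, 30^2 ≡ 30² = 900 ≡ 15, 30^4 ≡ 15² = 225 ≡ 48, 30^8 ≡ 48² = 2304 ≡ 3, 30^16 ≡ 3² = 9, 30^32 ≡ 9² = 81 ≡ 22. Since 42 = 32 + 8 + 2, 30^42 ≡ 22·3·15: 22·3 = 66 ≡ 7, then 7·15 = 105 ≡ 46. So 30^42 ≡ 46 (mod 59).
So g(29) = g(30) = 46 while 29 ≠ 30, thus g is not injective.
A non-injective map from the 59-element set ℤ_{59} to itself takes at most 58 distinct values, so it cannot be surjective. So g is not surjective.
Since g is not surjective, we determine |image(g)|. Computing x^42 mod 59 for each x (by repeated squaring, reducing mod 59 at every step), the values g(0), g(1), …, g(58) are: 0, 1, 9, 25, 22, 28, 48, 4, 21, 35, 16, 5, 19, 27, 36, 51, 12, 15, 20, 57, 26, 41, 45, 3, 53, 17, 7, 49, 29, 46, 46, 29, 49, 7, 17, 53, 3, 45, 41, 26, 57, 20, 15, 12, 51, 36, 27, 19, 5, 16, 35, 21, 4, 48, 28, 22, 25, 9, 1.
The distinct values are {0, 1, 3, 4, 5, 7, 9, 12, 15, 16, 17, 19, 20, 21, 22, 25, 26, 27, 28, 29, 35, 36, 41, 45, 46, 48, 49, 51, 53, 57}; there are 30 of them.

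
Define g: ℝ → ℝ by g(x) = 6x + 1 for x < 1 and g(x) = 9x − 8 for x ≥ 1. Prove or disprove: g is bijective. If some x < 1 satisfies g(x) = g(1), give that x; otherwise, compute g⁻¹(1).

0

Both pieces are strictly increasing (slopes 6 and 9), so each is injective on its own interval.
The left piece maps (−∞, 1) onto (−∞, 7); the right piece maps [1, ∞) onto [1, ∞).
These images overlap. In particular g(1) = 1 (right piece), and solving 6x + 1 = 1 on the left piece gives x = 0 < 1.
So g(0) = g(1) with 0 ≠ 1, and g is not injective, hence not bijective. This x = 0 is the requested value below 1.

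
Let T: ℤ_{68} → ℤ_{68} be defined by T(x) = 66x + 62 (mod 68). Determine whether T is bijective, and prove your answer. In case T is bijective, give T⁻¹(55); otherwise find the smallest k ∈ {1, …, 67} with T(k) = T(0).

We have gcd(66, 68) = 2 > 1. Taking a = 0 and b = 34: T(0) = 62 and T(34) = 66·34 + 62 = 2306 ≡ 62 (mod 68).
So T(0) = T(34) while 0 ≠ 34, thus T is not injective, hence not bijective.
Since T is not bijective, we find the least positive k with T(k) = T(0): this means 66k ≡ 0 (mod 68), i.e. 68 ∣ 66k. Since gcd(66, 68) = 2, dividing through by 2 this holds exactly when 34 ∣ 33k, and as gcd(33, 34) = 1, exactly when 34 ∣ k.
The smallest positive such k is 34.

34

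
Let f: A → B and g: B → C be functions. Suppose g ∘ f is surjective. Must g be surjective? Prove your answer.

Let c ∈ C. Since g ∘ f is surjective, some a ∈ A has g(f(a)) = c. Then b = f(a) ∈ B satisfies g(b) = c. So g is surjective.

surjective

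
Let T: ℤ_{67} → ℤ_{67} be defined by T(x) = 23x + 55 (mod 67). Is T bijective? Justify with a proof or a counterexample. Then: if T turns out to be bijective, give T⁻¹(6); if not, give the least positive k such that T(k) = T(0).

If T(s) = T(t), then 23s ≡ 23t (mod 67). Because gcd(23, 67) = 1, we may cancel 23 to get s ≡ t (mod 67).
We now compute 23⁻¹ mod 67 explicitly. Euclid's algorithm: 67 = 2·23 + 21, 23 = 1·21 + 2, 21 = 10·2 + 1; back-substituting gives 1 = 35·23 − 12·67, so 23⁻¹ ≡ 35 (mod 67).
Then y ↦ 35(y − 55) is a two-sided inverse to T, so every y ∈ ℤ_{67} has a preimage.
Therefore T is bijective.
Since T is bijective, we find T⁻¹(6): we need 23x ≡ 6 − 55 ≡ 18 (mod 67). Using 23⁻¹ = 35: x ≡ 35·18 = 630 = 9·67 + 27, so x = 27.
Check: T(27) = 23·27 + 55 = 676 = 10·67 + 6 ≡ 6 (mod 67).

27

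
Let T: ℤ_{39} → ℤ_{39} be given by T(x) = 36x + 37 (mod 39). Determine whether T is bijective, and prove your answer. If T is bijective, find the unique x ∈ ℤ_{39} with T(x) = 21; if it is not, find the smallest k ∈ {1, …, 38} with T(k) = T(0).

Recall: T is injective if T(a) = T(b) implies a = b.
We have gcd(36, 39) = 3 > 1. Taking a = 0 and b = 13: T(0) = 37 and T(13) = 36·13 + 37 = 505 ≡ 37 (mod 39).
So T(0) = T(13) while 0 ≠ 13, therefore T is not injective, hence not bijective.
Since T is not bijective, we find the least positive k with T(k) = T(0): this means 36k ≡ 0 (mod 39), i.e. 39 ∣ 36k. Since gcd(36, 39) = 3, dividing through by 3 this holds exactly when 13 ∣ 12k, and as gcd(12, 13) = 1, exactly when 13 ∣ k.
The smallest positive such k is 13.

13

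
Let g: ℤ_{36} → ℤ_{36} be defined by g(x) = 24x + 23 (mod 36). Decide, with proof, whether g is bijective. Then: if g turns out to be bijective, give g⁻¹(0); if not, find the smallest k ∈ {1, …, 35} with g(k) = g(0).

3

We have gcd(24, 36) = 12 > 1. Taking x_1 = 0 and x_2 = 3: g(0) = 23 and g(3) = 24·3 + 23 = 95 ≡ 23 (mod 36).
So g(0) = g(3) while 0 ≠ 3, hence g is not injective, hence not bijective.
Since g is not bijective, we find the least positive k with g(k) = g(0): this means 24k ≡ 0 (mod 36), i.e. 36 ∣ 24k. Since gcd(24, 36) = 12, dividing through by 12 this holds exactly when 3 ∣ 2k, and as gcd(2, 3) = 1, exactly when 3 ∣ k.
The smallest positive such k is 3.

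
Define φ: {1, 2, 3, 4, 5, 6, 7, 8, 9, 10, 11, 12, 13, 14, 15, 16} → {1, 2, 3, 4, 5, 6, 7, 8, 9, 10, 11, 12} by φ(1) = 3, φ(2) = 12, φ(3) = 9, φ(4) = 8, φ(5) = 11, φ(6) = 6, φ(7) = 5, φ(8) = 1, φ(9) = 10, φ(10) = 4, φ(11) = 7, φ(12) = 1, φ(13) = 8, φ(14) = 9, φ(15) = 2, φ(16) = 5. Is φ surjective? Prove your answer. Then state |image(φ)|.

Every element of the codomain has a preimage: 1 = φ(8), 2 = φ(15), 3 = φ(1), 4 = φ(10), 5 = φ(7), 6 = φ(6), 7 = φ(11), 8 = φ(4), 9 = φ(3), 10 = φ(9), 11 = φ(5), 12 = φ(2).
Thus φ is surjective.
The image of φ is {1, 2, 3, 4, 5, 6, 7, 8, 9, 10, 11, 12}, which has 12 elements.

12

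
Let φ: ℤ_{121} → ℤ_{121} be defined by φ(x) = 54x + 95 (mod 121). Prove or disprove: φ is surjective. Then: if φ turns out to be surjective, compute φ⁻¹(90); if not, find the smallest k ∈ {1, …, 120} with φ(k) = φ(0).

38

Since gcd(54, 121) = 1, 54 is invertible modulo 121. Euclid's algorithm: 121 = 2·54 + 13, 54 = 4·13 + 2, 13 = 6·2 + 1; back-substituting gives 1 = 65·54 − 29·121, so 54⁻¹ ≡ 65 (mod 121).
Then y ↦ 65(y − 95) is a two-sided inverse to φ, so every y ∈ ℤ_{121} has a preimage.
Hence φ is surjective.
Since φ is surjective, we find φ⁻¹(90): we need 54x ≡ 90 − 95 ≡ 116 (mod 121). Using 54⁻¹ = 65: x ≡ 65·116 = 7540 = 62·121 + 38, so x = 38.
Check: φ(38) = 54·38 + 95 = 2147 = 17·121 + 90 ≡ 90 (mod 121).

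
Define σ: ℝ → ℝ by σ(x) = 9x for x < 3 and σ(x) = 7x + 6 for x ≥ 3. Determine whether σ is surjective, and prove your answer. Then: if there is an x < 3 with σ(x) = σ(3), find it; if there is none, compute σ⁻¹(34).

4

Both pieces are strictly increasing (slopes 9 and 7), so each is injective on its own interval.
The left piece maps (−∞, 3) onto (−∞, 27); the right piece maps [3, ∞) onto [27, ∞).
These images together cover ℝ, so σ is surjective.
Because the two images are disjoint, no x < 3 has σ(x) = σ(3), so we compute σ⁻¹(34): 34 lies in [27, ∞), so solve 7x + 6 = 34: x = (34 − 6)/7 = 4.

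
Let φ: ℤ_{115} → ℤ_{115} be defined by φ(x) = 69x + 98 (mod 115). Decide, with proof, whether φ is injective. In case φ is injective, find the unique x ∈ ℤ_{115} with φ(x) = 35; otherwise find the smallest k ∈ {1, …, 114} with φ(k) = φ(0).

5

We have gcd(69, 115) = 23 > 1. Taking x_1 = 0 and x_2 = 5: φ(0) = 98 and φ(5) = 69·5 + 98 = 443 ≡ 98 (mod 115).
So φ(0) = φ(5) while 0 ≠ 5, thus φ is not injective.
Since φ is not injective, we find the least positive k with φ(k) = φ(0): this means 69k ≡ 0 (mod 115), i.e. 115 ∣ 69k. Since gcd(69, 115) = 23, dividing through by 23 this holds exactly when 5 ∣ 3k, and as gcd(3, 5) = 1, exactly when 5 ∣ k.
The smallest positive such k is 5.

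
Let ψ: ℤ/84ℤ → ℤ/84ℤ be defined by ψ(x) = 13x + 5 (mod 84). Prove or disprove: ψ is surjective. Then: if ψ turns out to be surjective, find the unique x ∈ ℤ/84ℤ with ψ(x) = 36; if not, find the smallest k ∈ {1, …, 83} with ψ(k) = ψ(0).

67

Since gcd(13, 84) = 1, 13 is invertible modulo 84. Euclid's algorithm: 84 = 6·13 + 6, 13 = 2·6 + 1; back-substituting gives 1 = 13·13 − 2·84, so 13⁻¹ ≡ 13 (mod 84).
Then y ↦ 13(y − 5) is a two-sided inverse to ψ, so every y ∈ ℤ/84ℤ has a preimage.
Hence ψ is surjective.
Since ψ is surjective, we find ψ⁻¹(36): we need 13x ≡ 36 − 5 ≡ 31 (mod 84). Using 13⁻¹ = 13: x ≡ 13·31 = 403 = 4·84 + 67, so x = 67.
Check: ψ(67) = 13·67 + 5 = 876 = 10·84 + 36 ≡ 36 (mod 84).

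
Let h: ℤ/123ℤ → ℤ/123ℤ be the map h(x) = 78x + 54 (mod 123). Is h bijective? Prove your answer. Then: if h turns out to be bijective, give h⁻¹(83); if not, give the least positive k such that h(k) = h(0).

We have gcd(78, 123) = 3 > 1. Taking a = 0 and b = 41: h(0) = 54 and h(41) = 78·41 + 54 = 3252 ≡ 54 (mod 123).
So h(0) = h(41) while 0 ≠ 41, therefore h is not injective, hence not bijective.
Since h is not bijective, we find the least positive k with h(k) = h(0): this means 78k ≡ 0 (mod 123), i.e. 123 ∣ 78k. Since gcd(78, 123) = 3, dividing through by 3 this holds exactly when 41 ∣ 26k, and as gcd(26, 41) = 1, exactly when 41 ∣ k.
The smallest positive such k is 41.

41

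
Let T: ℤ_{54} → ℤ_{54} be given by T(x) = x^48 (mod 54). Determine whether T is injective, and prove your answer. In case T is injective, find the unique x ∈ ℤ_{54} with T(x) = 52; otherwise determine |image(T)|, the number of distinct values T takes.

8

T(0) = 0^48 = 0.
T(6): Repeated squaring mod 54: 6^1 ≡ 6, 6^2 ≡ 6² = 36, 6^4 ≡ 36² = 1296 ≡ 0, 6^8 ≡ 0² = 0, 6^16 ≡ 0² = 0, 6^32 ≡ 0² = 0. Since 48 = 32 + 16, 6^48 ≡ 0·0: 0·0 = 0. So 6^48 ≡ 0 (mod 54).
So T(0) = T(6) = 0 while 0 ≠ 6, therefore T is not injective.
Since T is not injective, we determine |image(T)|. Computing x^48 mod 54 for each x (by repeated squaring, reducing mod 54 at every step), the values T(0), T(1), …, T(53) are: 0, 1, 46, 27, 10, 37, 0, 19, 28, 27, 28, 19, 0, 37, 10, 27, 46, 1, 0, 1, 46, 27, 10, 37, 0, 19, 28, 27, 28, 19, 0, 37, 10, 27, 46, 1, 0, 1, 46, 27, 10, 37, 0, 19, 28, 27, 28, 19, 0, 37, 10, 27, 46, 1.
The distinct values are {0, 1, 10, 19, 27, 28, 37, 46}; there are 8 of them.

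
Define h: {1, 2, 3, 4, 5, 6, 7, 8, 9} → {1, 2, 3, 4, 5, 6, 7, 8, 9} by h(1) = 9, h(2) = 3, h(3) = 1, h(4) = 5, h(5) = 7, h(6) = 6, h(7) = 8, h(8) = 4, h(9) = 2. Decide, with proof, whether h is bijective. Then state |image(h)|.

9

The values 9, 3, 1, 5, 7, 6, 8, 4, 2 are a permutation of {1, 2, 3, 4, 5, 6, 7, 8, 9}: each element appears exactly once.
So h is injective and surjective, hence bijective.
The image of h is {1, 2, 3, 4, 5, 6, 7, 8, 9}, which has 9 elements.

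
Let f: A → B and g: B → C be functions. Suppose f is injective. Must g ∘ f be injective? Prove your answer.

not injective

No. Take A = B = C = {1, 2}, f = identity (injective), and g(x) = 1 for every x.
Then (g ∘ f)(1) = 1 = (g ∘ f)(2) with 1 ≠ 2, so g ∘ f is not injective.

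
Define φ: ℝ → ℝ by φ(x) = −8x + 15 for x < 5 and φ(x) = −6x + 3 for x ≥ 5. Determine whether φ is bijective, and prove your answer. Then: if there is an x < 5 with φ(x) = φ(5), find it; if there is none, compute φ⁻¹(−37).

Both pieces are strictly decreasing (slopes −8 and −6), so each is injective on its own interval.
The left piece maps (−∞, 5) onto (−25, ∞); the right piece maps [5, ∞) onto (−∞, −27].
The images leave a gap (−25 has no preimage), so φ is not surjective, hence not bijective.
Because the two images are disjoint, no x < 5 has φ(x) = φ(5), so we compute φ⁻¹(−37): −37 lies in (−∞, −27], so solve −6x + 3 = −37: x = (−37 − 3)/(−6) = 20/3.

20/3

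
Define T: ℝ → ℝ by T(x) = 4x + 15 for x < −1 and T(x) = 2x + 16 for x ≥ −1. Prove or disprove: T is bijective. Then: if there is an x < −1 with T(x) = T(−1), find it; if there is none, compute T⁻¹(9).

-3/2

Both pieces are strictly increasing (slopes 4 and 2), so each is injective on its own interval.
The left piece maps (−∞, −1) onto (−∞, 11); the right piece maps [−1, ∞) onto [14, ∞).
The images leave a gap (11 has no preimage), so T is not surjective, hence not bijective.
Because the two images are disjoint, no x < −1 has T(x) = T(−1), so we compute T⁻¹(9): 9 lies in (−∞, 11), so solve 4x + 15 = 9: x = (9 − 15)/4 = −3/2.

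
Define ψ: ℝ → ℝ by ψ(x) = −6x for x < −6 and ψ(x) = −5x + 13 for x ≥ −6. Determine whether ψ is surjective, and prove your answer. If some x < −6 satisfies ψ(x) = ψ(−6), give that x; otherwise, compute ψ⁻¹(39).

Both pieces are strictly decreasing (slopes −6 and −5), so each is injective on its own interval.
The left piece maps (−∞, −6) onto (36, ∞); the right piece maps [−6, ∞) onto (−∞, 43].
The union (36, ∞) ∪ (−∞, 43] covers ℝ, so ψ is surjective.
For the follow-up: the images overlap, so an x < −6 with ψ(x) = ψ(−6) exists. ψ(−6) = 43; solving −6x = 43 for x < −6 gives x = (43 − 0)/(−6) = −43/6.

-43/6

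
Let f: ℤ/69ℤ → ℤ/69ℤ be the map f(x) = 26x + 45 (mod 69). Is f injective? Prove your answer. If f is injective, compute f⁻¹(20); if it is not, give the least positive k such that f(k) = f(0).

By definition, injectivity means: for all u, v in the domain, f(u) = f(v) implies u = v.
If f(u) = f(v), then 26u ≡ 26v (mod 69). Because gcd(26, 69) = 1, we may cancel 26 to get u ≡ v (mod 69).
So f is injective.
We now compute 26⁻¹ mod 69 explicitly. Euclid's algorithm: 69 = 2·26 + 17, 26 = 1·17 + 9, 17 = 1·9 + 8, 9 = 1·8 + 1; back-substituting gives 1 = 8·26 − 3·69, so 26⁻¹ ≡ 8 (mod 69).
Since f is injective, we compute f⁻¹(20): solve 26x + 45 ≡ 20 (mod 69), i.e. 26x ≡ 44 (mod 69).
Multiplying by 26⁻¹ = 8 gives x ≡ 8·44 = 352 = 5·69 + 7 ≡ 7 (mod 69).
Check: f(7) = 26·7 + 45 = 227 = 3·69 + 20 ≡ 20 (mod 69).

7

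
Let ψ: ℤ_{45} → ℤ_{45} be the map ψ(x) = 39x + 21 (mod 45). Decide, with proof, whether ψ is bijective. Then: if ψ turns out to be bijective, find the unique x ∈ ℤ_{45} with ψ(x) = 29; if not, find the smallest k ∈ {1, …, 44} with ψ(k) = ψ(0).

We have gcd(39, 45) = 3 > 1. Taking x_1 = 0 and x_2 = 15: ψ(0) = 21 and ψ(15) = 39·15 + 21 = 606 ≡ 21 (mod 45).
So ψ(0) = ψ(15) while 0 ≠ 15, hence ψ is not injective, hence not bijective.
Since ψ is not bijective, we find the least positive k with ψ(k) = ψ(0): this means 39k ≡ 0 (mod 45), i.e. 45 ∣ 39k. Since gcd(39, 45) = 3, dividing through by 3 this holds exactly when 15 ∣ 13k, and as gcd(13, 15) = 1, exactly when 15 ∣ k.
The smallest positive such k is 15.

15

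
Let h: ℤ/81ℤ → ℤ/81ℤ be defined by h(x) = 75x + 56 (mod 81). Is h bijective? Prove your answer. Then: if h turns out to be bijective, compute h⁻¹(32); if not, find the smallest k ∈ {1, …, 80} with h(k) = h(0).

27

We have gcd(75, 81) = 3 > 1. Taking x_1 = 0 and x_2 = 27: h(0) = 56 and h(27) = 75·27 + 56 = 2081 ≡ 56 (mod 81).
So h(0) = h(27) while 0 ≠ 27, thus h is not injective, hence not bijective.
Since h is not bijective, we find the least positive k with h(k) = h(0): this means 75k ≡ 0 (mod 81), i.e. 81 ∣ 75k. Since gcd(75, 81) = 3, dividing through by 3 this holds exactly when 27 ∣ 25k, and as gcd(25, 27) = 1, exactly when 27 ∣ k.
The smallest positive such k is 27.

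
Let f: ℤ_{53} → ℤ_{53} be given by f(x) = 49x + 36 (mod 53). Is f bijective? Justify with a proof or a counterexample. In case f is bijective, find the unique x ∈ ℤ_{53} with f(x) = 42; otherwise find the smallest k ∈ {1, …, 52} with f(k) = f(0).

By definition, f is injective when f(s) = f(t) forces s = t.
Suppose f(s) = f(t) in ℤ_{53}. Then 49s + 36 ≡ 49t + 36 (mod 53), so 49(s − t) ≡ 0 (mod 53).
Since gcd(49, 53) = 1, 49 is invertible modulo 53, so s − t ≡ 0 (mod 53), i.e. s = t.
We now compute 49⁻¹ mod 53 explicitly. Euclid's algorithm: 53 = 1·49 + 4, 49 = 12·4 + 1; back-substituting gives 1 = 13·49 − 12·53, so 49⁻¹ ≡ 13 (mod 53).
Then y ↦ 13(y − 36) is a two-sided inverse to f, so every y ∈ ℤ_{53} has a preimage.
Thus f is bijective.
Since f is bijective, we find f⁻¹(42): we need 49x ≡ 42 − 36 ≡ 6 (mod 53). Using 49⁻¹ = 13: x ≡ 13·6 = 78 = 1·53 + 25, so x = 25.
Check: f(25) = 49·25 + 36 = 1261 = 23·53 + 42 ≡ 42 (mod 53).

25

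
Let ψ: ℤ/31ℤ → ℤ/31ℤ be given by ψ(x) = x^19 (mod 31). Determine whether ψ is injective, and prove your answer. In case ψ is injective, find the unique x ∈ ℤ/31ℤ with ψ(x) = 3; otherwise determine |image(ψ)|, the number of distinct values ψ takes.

Since 31 is prime, the nonzero elements of ℤ/31ℤ form a cyclic group of order 30.
As gcd(19, 30) = 1, raising to the 19th power is a bijection on this group: if s^19 ≡ t^19 then (st^{−1})^19 = 1, and the only element of order dividing gcd(19, 30) = 1 is 1, so s = t.
With ψ(0) = 0 this makes ψ injective on all of ℤ/31ℤ, hence bijective (finite equal-size domain and codomain). In particular ψ is injective.
Since ψ is injective, we find the preimage of 3. The inverse of x ↦ x^19 on (ℤ/31ℤ)^× is x ↦ x^19, because 19·19 = 361 = 12·30 + 1 ≡ 1 (mod 30) and x^{30} = 1 for x ≠ 0 (Fermat). So ψ⁻¹(3) = 3^19 mod 31.
Repeated squaring mod 31: 3^1 ≡ 3, 3^2 ≡ 3² = 9, 3^4 ≡ 9² = 81 ≡ 19, 3^8 ≡ 19² = 361 ≡ 20, 3^16 ≡ 20² = 400 ≡ 28. Since 19 = 16 + 2 + 1, 3^19 ≡ 28·9·3: 28·9 = 252 ≡ 4, then 4·3 = 12. So 3^19 ≡ 12 (mod 31).
Hence ψ⁻¹(3) = 12.

12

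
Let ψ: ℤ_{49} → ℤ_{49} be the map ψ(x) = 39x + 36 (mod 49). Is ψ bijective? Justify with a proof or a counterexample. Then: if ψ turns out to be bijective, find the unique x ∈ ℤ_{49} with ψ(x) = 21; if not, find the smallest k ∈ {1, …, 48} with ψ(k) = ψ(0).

By definition, injectivity means: for all a, b in the domain, ψ(a) = ψ(b) implies a = b.
If ψ(a) = ψ(b), then 39a ≡ 39b (mod 49). Because gcd(39, 49) = 1, we may cancel 39 to get a ≡ b (mod 49).
We now compute 39⁻¹ mod 49 explicitly. Euclid's algorithm: 49 = 1·39 + 10, 39 = 3·10 + 9, 10 = 1·9 + 1; back-substituting gives 1 = 44·39 − 35·49, so 39⁻¹ ≡ 44 (mod 49).
For any y ∈ ℤ_{49}, x = 44(y − 36) mod 49 satisfies ψ(x) = 39·44(y − 36) + 36 ≡ y (since 39·44 ≡ 1 mod 49). So every y has a preimage.
Hence ψ is bijective.
Since ψ is bijective, we find ψ⁻¹(21): we need 39x ≡ 21 − 36 ≡ 34 (mod 49). Using 39⁻¹ = 44: x ≡ 44·34 = 1496 = 30·49 + 26, so x = 26.
Check: ψ(26) = 39·26 + 36 = 1050 = 21·49 + 21 ≡ 21 (mod 49).

26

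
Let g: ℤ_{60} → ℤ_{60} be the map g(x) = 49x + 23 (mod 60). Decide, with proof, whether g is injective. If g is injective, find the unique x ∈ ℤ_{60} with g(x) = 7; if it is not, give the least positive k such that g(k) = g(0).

Recall: g is injective if g(x_1) = g(x_2) implies x_1 = x_2.
Suppose g(x_1) = g(x_2) in ℤ_{60}. Then 49x_1 + 23 ≡ 49x_2 + 23 (mod 60), hence 49(x_1 − x_2) ≡ 0 (mod 60).
Since gcd(49, 60) = 1, 49 is invertible modulo 60, so x_1 − x_2 ≡ 0 (mod 60), i.e. x_1 = x_2.
So g is injective.
We now compute 49⁻¹ mod 60 explicitly. Euclid's algorithm: 60 = 1·49 + 11, 49 = 4·11 + 5, 11 = 2·5 + 1; back-substituting gives 1 = 49·49 − 40·60, so 49⁻¹ ≡ 49 (mod 60).
Since g is injective, we find g⁻¹(7): we need 49x ≡ 7 − 23 ≡ 44 (mod 60). Using 49⁻¹ = 49: x ≡ 49·44 = 2156 = 35·60 + 56, so x = 56.
Check: g(56) = 49·56 + 23 = 2767 = 46·60 + 7 ≡ 7 (mod 60).

56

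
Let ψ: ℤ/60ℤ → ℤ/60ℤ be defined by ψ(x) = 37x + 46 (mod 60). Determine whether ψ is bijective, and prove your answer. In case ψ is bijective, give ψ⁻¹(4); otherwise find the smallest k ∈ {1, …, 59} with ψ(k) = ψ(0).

If ψ(x_1) = ψ(x_2), then 37x_1 ≡ 37x_2 (mod 60). Because gcd(37, 60) = 1, we may cancel 37 to get x_1 ≡ x_2 (mod 60).
We now compute 37⁻¹ mod 60 explicitly. Euclid's algorithm: 60 = 1·37 + 23, 37 = 1·23 + 14, 23 = 1·14 + 9, 14 = 1·9 + 5, 9 = 1·5 + 4, 5 = 1·4 + 1; back-substituting gives 1 = 13·37 − 8·60, so 37⁻¹ ≡ 13 (mod 60).
For any y ∈ ℤ/60ℤ, x = 13(y − 46) mod 60 satisfies ψ(x) = 37·13(y − 46) + 46 ≡ y (since 37·13 ≡ 1 mod 60). So every y has a preimage.
So ψ is bijective.
Since ψ is bijective, we find ψ⁻¹(4): we need 37x ≡ 4 − 46 ≡ 18 (mod 60). Using 37⁻¹ = 13: x ≡ 13·18 = 234 = 3·60 + 54, so x = 54.
Check: ψ(54) = 37·54 + 46 = 2044 = 34·60 + 4 ≡ 4 (mod 60).

54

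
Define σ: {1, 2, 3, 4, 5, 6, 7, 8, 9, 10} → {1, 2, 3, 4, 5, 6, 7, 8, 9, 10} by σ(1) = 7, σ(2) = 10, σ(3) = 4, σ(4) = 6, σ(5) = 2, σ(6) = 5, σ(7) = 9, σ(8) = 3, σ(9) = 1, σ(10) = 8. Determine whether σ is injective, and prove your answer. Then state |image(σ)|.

The values σ(1), …, σ(10) are 7, 10, 4, 6, 2, 5, 9, 3, 1, 8 — all distinct.
So σ(x_1) = σ(x_2) only when x_1 = x_2, and σ is injective.
The image of σ is {1, 2, 3, 4, 5, 6, 7, 8, 9, 10}, which has 10 elements.

10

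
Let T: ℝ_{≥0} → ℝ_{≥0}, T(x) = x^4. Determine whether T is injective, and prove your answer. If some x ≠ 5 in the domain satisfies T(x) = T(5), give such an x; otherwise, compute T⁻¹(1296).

On ℝ_{≥0}, x ↦ x^4 is strictly increasing, so T(s) = T(t) forces s = t. Therefore T is injective.
Since x ↦ x^4 is strictly increasing on ℝ_{≥0}, it is injective there, so no x ≠ 5 in the domain has T(x) = T(5). We therefore compute T⁻¹(1296) = 1296^{1/4} = 6 (indeed 6^4 = 1296).

6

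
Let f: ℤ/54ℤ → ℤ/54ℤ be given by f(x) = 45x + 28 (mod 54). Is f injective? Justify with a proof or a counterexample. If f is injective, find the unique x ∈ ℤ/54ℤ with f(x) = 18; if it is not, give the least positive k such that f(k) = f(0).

We have gcd(45, 54) = 9 > 1. Taking x_1 = 0 and x_2 = 6: f(0) = 28 and f(6) = 45·6 + 28 = 298 ≡ 28 (mod 54).
So f(0) = f(6) while 0 ≠ 6, so f is not injective.
Since f is not injective, we find the least positive k with f(k) = f(0): this means 45k ≡ 0 (mod 54), i.e. 54 ∣ 45k. Since gcd(45, 54) = 9, dividing through by 9 this holds exactly when 6 ∣ 5k, and as gcd(5, 6) = 1, exactly when 6 ∣ k.
The smallest positive such k is 6.

6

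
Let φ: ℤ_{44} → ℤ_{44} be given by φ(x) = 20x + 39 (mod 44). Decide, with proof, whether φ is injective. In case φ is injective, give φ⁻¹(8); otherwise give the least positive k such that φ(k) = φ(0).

We have gcd(20, 44) = 4 > 1. Taking u = 0 and v = 11: φ(0) = 39 and φ(11) = 20·11 + 39 = 259 ≡ 39 (mod 44).
So φ(0) = φ(11) while 0 ≠ 11, hence φ is not injective.
Since φ is not injective, we find the least positive k with φ(k) = φ(0): this means 20k ≡ 0 (mod 44), i.e. 44 ∣ 20k. Since gcd(20, 44) = 4, dividing through by 4 this holds exactly when 11 ∣ 5k, and as gcd(5, 11) = 1, exactly when 11 ∣ k.
The smallest positive such k is 11.

11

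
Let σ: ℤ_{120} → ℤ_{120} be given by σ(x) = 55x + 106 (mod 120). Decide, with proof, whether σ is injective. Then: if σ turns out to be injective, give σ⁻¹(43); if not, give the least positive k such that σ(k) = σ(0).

24

We have gcd(55, 120) = 5 > 1. Taking a = 0 and b = 24: σ(0) = 106 and σ(24) = 55·24 + 106 = 1426 ≡ 106 (mod 120).
So σ(0) = σ(24) while 0 ≠ 24, hence σ is not injective.
Since σ is not injective, we find the least positive k with σ(k) = σ(0): this means 55k ≡ 0 (mod 120), i.e. 120 ∣ 55k. Since gcd(55, 120) = 5, dividing through by 5 this holds exactly when 24 ∣ 11k, and as gcd(11, 24) = 1, exactly when 24 ∣ k.
The smallest positive such k is 24.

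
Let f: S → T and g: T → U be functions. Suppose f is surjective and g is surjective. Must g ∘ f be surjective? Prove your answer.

surjective

Let c ∈ U. Since g is surjective, there is b ∈ T with g(b) = c. Since f is surjective, there is a ∈ S with f(a) = b.
Then (g ∘ f)(a) = g(b) = c. Thus g ∘ f is surjective.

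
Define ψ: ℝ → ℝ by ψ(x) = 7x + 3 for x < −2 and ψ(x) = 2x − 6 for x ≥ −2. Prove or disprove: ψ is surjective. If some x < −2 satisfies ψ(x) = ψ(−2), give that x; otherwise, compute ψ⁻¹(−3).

3/2

Both pieces are strictly increasing (slopes 7 and 2), so each is injective on its own interval.
The left piece maps (−∞, −2) onto (−∞, −11); the right piece maps [−2, ∞) onto [−10, ∞).
The union (−∞, −11) ∪ [−10, ∞) omits the interval between −11 and −10; in particular −11 has no preimage. So ψ is not surjective.
Because the two images are disjoint, no x < −2 has ψ(x) = ψ(−2), so we compute ψ⁻¹(−3): −3 lies in [−10, ∞), so solve 2x − 6 = −3: x = (−3 + 6)/2 = 3/2.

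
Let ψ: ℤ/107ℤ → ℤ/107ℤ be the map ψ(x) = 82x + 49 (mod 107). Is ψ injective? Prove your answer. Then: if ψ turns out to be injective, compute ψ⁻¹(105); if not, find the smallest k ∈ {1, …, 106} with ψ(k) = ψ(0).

Suppose ψ(a) = ψ(b) in ℤ/107ℤ. Then 82a + 49 ≡ 82b + 49 (mod 107), therefore 82(a − b) ≡ 0 (mod 107).
Since gcd(82, 107) = 1, 82 is invertible modulo 107, therefore a − b ≡ 0 (mod 107), i.e. a = b.
Thus ψ is injective.
We now compute 82⁻¹ mod 107 explicitly. Euclid's algorithm: 107 = 1·82 + 25, 82 = 3·25 + 7, 25 = 3·7 + 4, 7 = 1·4 + 3, 4 = 1·3 + 1; back-substituting gives 1 = 77·82 − 59·107, so 82⁻¹ ≡ 77 (mod 107).
Since ψ is injective, we find ψ⁻¹(105): we need 82x ≡ 105 − 49 ≡ 56 (mod 107). Using 82⁻¹ = 77: x ≡ 77·56 = 4312 = 40·107 + 32, so x = 32.
Check: ψ(32) = 82·32 + 49 = 2673 = 24·107 + 105 ≡ 105 (mod 107).

32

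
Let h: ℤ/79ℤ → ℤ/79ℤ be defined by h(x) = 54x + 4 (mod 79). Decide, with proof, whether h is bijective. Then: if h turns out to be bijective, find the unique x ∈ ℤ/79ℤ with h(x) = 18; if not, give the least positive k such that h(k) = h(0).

50

Suppose h(u) = h(v) in ℤ/79ℤ. Then 54u + 4 ≡ 54v + 4 (mod 79), thus 54(u − v) ≡ 0 (mod 79).
Since gcd(54, 79) = 1, 54 is invertible modulo 79, hence u − v ≡ 0 (mod 79), i.e. u = v.
We now compute 54⁻¹ mod 79 explicitly. Euclid's algorithm: 79 = 1·54 + 25, 54 = 2·25 + 4, 25 = 6·4 + 1; back-substituting gives 1 = 60·54 − 41·79, so 54⁻¹ ≡ 60 (mod 79).
For any y ∈ ℤ/79ℤ, x = 60(y − 4) mod 79 satisfies h(x) = 54·60(y − 4) + 4 ≡ y (since 54·60 ≡ 1 mod 79). So every y has a preimage.
Hence h is bijective.
Since h is bijective, we find h⁻¹(18): we need 54x ≡ 18 − 4 ≡ 14 (mod 79). Using 54⁻¹ = 60: x ≡ 60·14 = 840 = 10·79 + 50, so x = 50.
Check: h(50) = 54·50 + 4 = 2704 = 34·79 + 18 ≡ 18 (mod 79).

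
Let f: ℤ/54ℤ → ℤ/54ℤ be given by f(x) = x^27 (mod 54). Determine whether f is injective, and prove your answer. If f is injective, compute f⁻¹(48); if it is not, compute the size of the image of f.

f(0) = 0^27 = 0.
f(6): Repeated squaring mod 54: 6^1 ≡ 6, 6^2 ≡ 6² = 36, 6^4 ≡ 36² = 1296 ≡ 0, 6^8 ≡ 0² = 0, 6^16 ≡ 0² = 0. Since 27 = 16 + 8 + 2 + 1, 6^27 ≡ 0·0·36·6: 0·0 = 0, then 0·36 = 0, then 0·6 = 0. So 6^27 ≡ 0 (mod 54).
So f(0) = f(6) = 0 while 0 ≠ 6, hence f is not injective.
Since f is not injective, we determine |image(f)|. Computing x^27 mod 54 for each x (by repeated squaring, reducing mod 54 at every step), the values f(0), f(1), …, f(53) are: 0, 1, 26, 27, 28, 53, 0, 1, 26, 27, 28, 53, 0, 1, 26, 27, 28, 53, 0, 1, 26, 27, 28, 53, 0, 1, 26, 27, 28, 53, 0, 1, 26, 27, 28, 53, 0, 1, 26, 27, 28, 53, 0, 1, 26, 27, 28, 53, 0, 1, 26, 27, 28, 53.
The distinct values are {0, 1, 26, 27, 28, 53}; there are 6 of them.

6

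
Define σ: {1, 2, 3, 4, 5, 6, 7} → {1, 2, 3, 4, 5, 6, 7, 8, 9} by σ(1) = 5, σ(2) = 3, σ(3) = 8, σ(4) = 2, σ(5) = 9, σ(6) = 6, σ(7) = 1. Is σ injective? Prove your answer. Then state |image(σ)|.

7

The values σ(1), …, σ(7) are 5, 3, 8, 2, 9, 6, 1 — all distinct.
So σ(u) = σ(v) only when u = v, and σ is injective.
The image of σ is {1, 2, 3, 5, 6, 8, 9}, which has 7 elements.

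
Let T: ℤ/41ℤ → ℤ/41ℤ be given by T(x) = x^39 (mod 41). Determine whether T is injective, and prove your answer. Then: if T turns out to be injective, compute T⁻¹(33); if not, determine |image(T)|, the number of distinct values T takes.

Since 41 is prime, the nonzero elements of ℤ/41ℤ form a cyclic group of order 40.
As gcd(39, 40) = 1, raising to the 39th power is a bijection on this group: if u^39 ≡ v^39 then (uv^{−1})^39 = 1, and the only element of order dividing gcd(39, 40) = 1 is 1, so u = v.
With T(0) = 0 this makes T injective on all of ℤ/41ℤ, hence bijective (finite equal-size domain and codomain). In particular T is injective.
Since T is injective, we find the preimage of 33. The inverse of x ↦ x^39 on (ℤ/41ℤ)^× is x ↦ x^39, because 39·39 = 1521 = 38·40 + 1 ≡ 1 (mod 40) and x^{40} = 1 for x ≠ 0 (Fermat). So T⁻¹(33) = 33^39 mod 41.
Repeated squaring mod 41: 33^1 ≡ 33, 33^2 ≡ 33² = 1089 ≡ 23, 33^4 ≡ 23² = 529 ≡ 37, 33^8 ≡ 37² = 1369 ≡ 16, 33^16 ≡ 16² = 256 ≡ 10, 33^32 ≡ 10² = 100 ≡ 18. Since 39 = 32 + 4 + 2 + 1, 33^39 ≡ 18·37·23·33: 18·37 = 666 ≡ 10, then 10·23 = 230 ≡ 25, then 25·33 = 825 ≡ 5. So 33^39 ≡ 5 (mod 41).
Hence T⁻¹(33) = 5.

5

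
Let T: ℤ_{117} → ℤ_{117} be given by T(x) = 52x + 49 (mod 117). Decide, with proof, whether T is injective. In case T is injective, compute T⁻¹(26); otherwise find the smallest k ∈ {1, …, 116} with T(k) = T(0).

We have gcd(52, 117) = 13 > 1. Taking x_1 = 0 and x_2 = 9: T(0) = 49 and T(9) = 52·9 + 49 = 517 ≡ 49 (mod 117).
So T(0) = T(9) while 0 ≠ 9, therefore T is not injective.
Since T is not injective, we find the least positive k with T(k) = T(0): this means 52k ≡ 0 (mod 117), i.e. 117 ∣ 52k. Since gcd(52, 117) = 13, dividing through by 13 this holds exactly when 9 ∣ 4k, and as gcd(4, 9) = 1, exactly when 9 ∣ k.
The smallest positive such k is 9.

9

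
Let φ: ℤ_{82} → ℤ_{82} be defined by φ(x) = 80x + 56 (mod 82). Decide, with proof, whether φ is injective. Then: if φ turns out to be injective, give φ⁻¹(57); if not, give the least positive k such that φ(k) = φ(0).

We have gcd(80, 82) = 2 > 1. Taking a = 0 and b = 41: φ(0) = 56 and φ(41) = 80·41 + 56 = 3336 ≡ 56 (mod 82).
So φ(0) = φ(41) while 0 ≠ 41, so φ is not injective.
Since φ is not injective, we find the least positive k with φ(k) = φ(0): this means 80k ≡ 0 (mod 82), i.e. 82 ∣ 80k. Since gcd(80, 82) = 2, dividing through by 2 this holds exactly when 41 ∣ 40k, and as gcd(40, 41) = 1, exactly when 41 ∣ k.
The smallest positive such k is 41.

41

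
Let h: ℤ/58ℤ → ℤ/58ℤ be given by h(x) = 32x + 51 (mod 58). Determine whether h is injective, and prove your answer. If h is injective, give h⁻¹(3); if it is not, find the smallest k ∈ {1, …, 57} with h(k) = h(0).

We have gcd(32, 58) = 2 > 1. Taking a = 0 and b = 29: h(0) = 51 and h(29) = 32·29 + 51 = 979 ≡ 51 (mod 58).
So h(0) = h(29) while 0 ≠ 29, therefore h is not injective.
Since h is not injective, we find the least positive k with h(k) = h(0): this means 32k ≡ 0 (mod 58), i.e. 58 ∣ 32k. Since gcd(32, 58) = 2, dividing through by 2 this holds exactly when 29 ∣ 16k, and as gcd(16, 29) = 1, exactly when 29 ∣ k.
The smallest positive such k is 29.

29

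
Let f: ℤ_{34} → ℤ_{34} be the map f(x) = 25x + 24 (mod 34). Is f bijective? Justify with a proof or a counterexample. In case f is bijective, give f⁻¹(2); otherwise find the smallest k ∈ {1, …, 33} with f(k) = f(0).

By definition, f is injective when f(u) = f(v) forces u = v.
Suppose f(u) = f(v) in ℤ_{34}. Then 25u + 24 ≡ 25v + 24 (mod 34), hence 25(u − v) ≡ 0 (mod 34).
Since gcd(25, 34) = 1, 25 is invertible modulo 34, so u − v ≡ 0 (mod 34), i.e. u = v.
We now compute 25⁻¹ mod 34 explicitly. Euclid's algorithm: 34 = 1·25 + 9, 25 = 2·9 + 7, 9 = 1·7 + 2, 7 = 3·2 + 1; back-substituting gives 1 = 15·25 − 11·34, so 25⁻¹ ≡ 15 (mod 34).
For any y ∈ ℤ_{34}, x = 15(y − 24) mod 34 satisfies f(x) = 25·15(y − 24) + 24 ≡ y (since 25·15 ≡ 1 mod 34). So every y has a preimage.
So f is bijective.
Since f is bijective, we find f⁻¹(2): we need 25x ≡ 2 − 24 ≡ 12 (mod 34). Using 25⁻¹ = 15: x ≡ 15·12 = 180 = 5·34 + 10, so x = 10.
Check: f(10) = 25·10 + 24 = 274 = 8·34 + 2 ≡ 2 (mod 34).

10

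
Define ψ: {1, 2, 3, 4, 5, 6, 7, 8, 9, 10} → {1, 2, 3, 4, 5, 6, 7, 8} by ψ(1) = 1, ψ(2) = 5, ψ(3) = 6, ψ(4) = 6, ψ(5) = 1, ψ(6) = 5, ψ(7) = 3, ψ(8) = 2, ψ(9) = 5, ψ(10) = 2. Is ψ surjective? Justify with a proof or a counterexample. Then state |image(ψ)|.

5

No element maps to 4, so ψ is not surjective.
The image of ψ is {1, 2, 3, 5, 6}, which has 5 elements.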